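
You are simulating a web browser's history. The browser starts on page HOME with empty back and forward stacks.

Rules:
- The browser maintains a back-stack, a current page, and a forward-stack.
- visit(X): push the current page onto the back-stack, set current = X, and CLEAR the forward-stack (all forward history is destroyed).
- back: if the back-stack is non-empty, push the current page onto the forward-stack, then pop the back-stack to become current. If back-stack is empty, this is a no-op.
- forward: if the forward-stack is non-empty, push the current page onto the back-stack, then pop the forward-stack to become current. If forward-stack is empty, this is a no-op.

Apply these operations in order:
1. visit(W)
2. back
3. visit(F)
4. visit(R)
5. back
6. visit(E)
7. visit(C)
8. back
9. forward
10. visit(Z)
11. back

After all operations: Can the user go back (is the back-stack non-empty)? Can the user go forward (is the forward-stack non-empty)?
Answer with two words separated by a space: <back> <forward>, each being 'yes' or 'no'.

Answer: yes yes

Derivation:
After 1 (visit(W)): cur=W back=1 fwd=0
After 2 (back): cur=HOME back=0 fwd=1
After 3 (visit(F)): cur=F back=1 fwd=0
After 4 (visit(R)): cur=R back=2 fwd=0
After 5 (back): cur=F back=1 fwd=1
After 6 (visit(E)): cur=E back=2 fwd=0
After 7 (visit(C)): cur=C back=3 fwd=0
After 8 (back): cur=E back=2 fwd=1
After 9 (forward): cur=C back=3 fwd=0
After 10 (visit(Z)): cur=Z back=4 fwd=0
After 11 (back): cur=C back=3 fwd=1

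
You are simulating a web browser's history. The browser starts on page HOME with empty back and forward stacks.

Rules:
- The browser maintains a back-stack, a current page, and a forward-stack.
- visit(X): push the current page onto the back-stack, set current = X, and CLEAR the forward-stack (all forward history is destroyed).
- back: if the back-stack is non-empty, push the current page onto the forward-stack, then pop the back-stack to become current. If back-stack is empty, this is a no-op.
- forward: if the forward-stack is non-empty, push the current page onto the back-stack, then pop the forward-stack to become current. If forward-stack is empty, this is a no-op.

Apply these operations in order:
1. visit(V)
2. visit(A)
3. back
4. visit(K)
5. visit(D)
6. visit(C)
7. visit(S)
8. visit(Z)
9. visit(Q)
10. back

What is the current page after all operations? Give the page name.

Answer: Z

Derivation:
After 1 (visit(V)): cur=V back=1 fwd=0
After 2 (visit(A)): cur=A back=2 fwd=0
After 3 (back): cur=V back=1 fwd=1
After 4 (visit(K)): cur=K back=2 fwd=0
After 5 (visit(D)): cur=D back=3 fwd=0
After 6 (visit(C)): cur=C back=4 fwd=0
After 7 (visit(S)): cur=S back=5 fwd=0
After 8 (visit(Z)): cur=Z back=6 fwd=0
After 9 (visit(Q)): cur=Q back=7 fwd=0
After 10 (back): cur=Z back=6 fwd=1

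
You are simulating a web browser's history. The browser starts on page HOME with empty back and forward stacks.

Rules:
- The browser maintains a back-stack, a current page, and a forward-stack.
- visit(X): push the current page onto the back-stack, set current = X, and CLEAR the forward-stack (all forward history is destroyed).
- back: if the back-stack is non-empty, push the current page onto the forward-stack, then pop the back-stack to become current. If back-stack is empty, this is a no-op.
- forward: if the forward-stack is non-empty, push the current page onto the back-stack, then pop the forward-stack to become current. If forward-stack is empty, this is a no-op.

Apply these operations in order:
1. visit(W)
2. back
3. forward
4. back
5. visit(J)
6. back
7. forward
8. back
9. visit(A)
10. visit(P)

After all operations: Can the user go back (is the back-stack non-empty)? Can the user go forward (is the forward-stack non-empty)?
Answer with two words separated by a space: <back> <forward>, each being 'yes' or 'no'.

After 1 (visit(W)): cur=W back=1 fwd=0
After 2 (back): cur=HOME back=0 fwd=1
After 3 (forward): cur=W back=1 fwd=0
After 4 (back): cur=HOME back=0 fwd=1
After 5 (visit(J)): cur=J back=1 fwd=0
After 6 (back): cur=HOME back=0 fwd=1
After 7 (forward): cur=J back=1 fwd=0
After 8 (back): cur=HOME back=0 fwd=1
After 9 (visit(A)): cur=A back=1 fwd=0
After 10 (visit(P)): cur=P back=2 fwd=0

Answer: yes no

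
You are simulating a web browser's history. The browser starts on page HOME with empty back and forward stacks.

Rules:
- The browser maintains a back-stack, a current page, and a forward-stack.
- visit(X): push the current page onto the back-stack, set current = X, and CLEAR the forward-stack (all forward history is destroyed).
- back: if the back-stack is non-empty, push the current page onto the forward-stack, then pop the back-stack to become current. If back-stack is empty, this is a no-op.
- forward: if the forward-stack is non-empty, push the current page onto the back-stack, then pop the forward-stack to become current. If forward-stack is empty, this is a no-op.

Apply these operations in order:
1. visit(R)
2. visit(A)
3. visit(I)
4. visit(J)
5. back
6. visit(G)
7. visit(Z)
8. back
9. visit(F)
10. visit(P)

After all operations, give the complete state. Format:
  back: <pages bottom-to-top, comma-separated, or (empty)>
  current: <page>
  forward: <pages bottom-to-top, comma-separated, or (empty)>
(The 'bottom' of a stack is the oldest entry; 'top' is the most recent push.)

Answer: back: HOME,R,A,I,G,F
current: P
forward: (empty)

Derivation:
After 1 (visit(R)): cur=R back=1 fwd=0
After 2 (visit(A)): cur=A back=2 fwd=0
After 3 (visit(I)): cur=I back=3 fwd=0
After 4 (visit(J)): cur=J back=4 fwd=0
After 5 (back): cur=I back=3 fwd=1
After 6 (visit(G)): cur=G back=4 fwd=0
After 7 (visit(Z)): cur=Z back=5 fwd=0
After 8 (back): cur=G back=4 fwd=1
After 9 (visit(F)): cur=F back=5 fwd=0
After 10 (visit(P)): cur=P back=6 fwd=0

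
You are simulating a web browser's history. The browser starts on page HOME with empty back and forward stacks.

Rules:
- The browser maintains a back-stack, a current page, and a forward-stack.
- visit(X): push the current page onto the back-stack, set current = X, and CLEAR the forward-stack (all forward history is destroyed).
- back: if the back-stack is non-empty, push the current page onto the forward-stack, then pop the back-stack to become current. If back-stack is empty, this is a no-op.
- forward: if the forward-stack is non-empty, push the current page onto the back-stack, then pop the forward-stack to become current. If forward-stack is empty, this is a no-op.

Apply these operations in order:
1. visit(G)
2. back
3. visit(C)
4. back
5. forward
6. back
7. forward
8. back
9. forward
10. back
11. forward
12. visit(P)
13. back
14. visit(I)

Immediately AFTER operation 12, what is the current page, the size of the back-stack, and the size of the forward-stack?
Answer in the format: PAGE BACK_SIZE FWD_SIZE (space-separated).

After 1 (visit(G)): cur=G back=1 fwd=0
After 2 (back): cur=HOME back=0 fwd=1
After 3 (visit(C)): cur=C back=1 fwd=0
After 4 (back): cur=HOME back=0 fwd=1
After 5 (forward): cur=C back=1 fwd=0
After 6 (back): cur=HOME back=0 fwd=1
After 7 (forward): cur=C back=1 fwd=0
After 8 (back): cur=HOME back=0 fwd=1
After 9 (forward): cur=C back=1 fwd=0
After 10 (back): cur=HOME back=0 fwd=1
After 11 (forward): cur=C back=1 fwd=0
After 12 (visit(P)): cur=P back=2 fwd=0

P 2 0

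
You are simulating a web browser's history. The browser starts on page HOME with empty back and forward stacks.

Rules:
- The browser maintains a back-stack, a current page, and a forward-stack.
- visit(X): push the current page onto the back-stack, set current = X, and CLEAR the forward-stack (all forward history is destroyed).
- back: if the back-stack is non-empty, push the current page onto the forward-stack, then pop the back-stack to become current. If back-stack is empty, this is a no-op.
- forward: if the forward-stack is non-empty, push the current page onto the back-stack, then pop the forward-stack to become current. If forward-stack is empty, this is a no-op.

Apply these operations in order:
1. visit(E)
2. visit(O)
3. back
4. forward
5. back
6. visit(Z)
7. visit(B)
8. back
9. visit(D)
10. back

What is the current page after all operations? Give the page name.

Answer: Z

Derivation:
After 1 (visit(E)): cur=E back=1 fwd=0
After 2 (visit(O)): cur=O back=2 fwd=0
After 3 (back): cur=E back=1 fwd=1
After 4 (forward): cur=O back=2 fwd=0
After 5 (back): cur=E back=1 fwd=1
After 6 (visit(Z)): cur=Z back=2 fwd=0
After 7 (visit(B)): cur=B back=3 fwd=0
After 8 (back): cur=Z back=2 fwd=1
After 9 (visit(D)): cur=D back=3 fwd=0
After 10 (back): cur=Z back=2 fwd=1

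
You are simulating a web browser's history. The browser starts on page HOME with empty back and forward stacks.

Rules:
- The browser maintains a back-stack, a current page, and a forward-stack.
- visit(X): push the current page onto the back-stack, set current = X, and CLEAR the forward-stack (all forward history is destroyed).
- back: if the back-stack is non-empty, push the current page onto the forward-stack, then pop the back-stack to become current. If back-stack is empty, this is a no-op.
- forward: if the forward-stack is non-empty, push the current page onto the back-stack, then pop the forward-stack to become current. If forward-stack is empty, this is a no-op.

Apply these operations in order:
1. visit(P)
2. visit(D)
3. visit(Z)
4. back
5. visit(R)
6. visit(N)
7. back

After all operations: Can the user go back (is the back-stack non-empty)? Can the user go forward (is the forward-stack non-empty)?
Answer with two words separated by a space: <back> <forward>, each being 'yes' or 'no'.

Answer: yes yes

Derivation:
After 1 (visit(P)): cur=P back=1 fwd=0
After 2 (visit(D)): cur=D back=2 fwd=0
After 3 (visit(Z)): cur=Z back=3 fwd=0
After 4 (back): cur=D back=2 fwd=1
After 5 (visit(R)): cur=R back=3 fwd=0
After 6 (visit(N)): cur=N back=4 fwd=0
After 7 (back): cur=R back=3 fwd=1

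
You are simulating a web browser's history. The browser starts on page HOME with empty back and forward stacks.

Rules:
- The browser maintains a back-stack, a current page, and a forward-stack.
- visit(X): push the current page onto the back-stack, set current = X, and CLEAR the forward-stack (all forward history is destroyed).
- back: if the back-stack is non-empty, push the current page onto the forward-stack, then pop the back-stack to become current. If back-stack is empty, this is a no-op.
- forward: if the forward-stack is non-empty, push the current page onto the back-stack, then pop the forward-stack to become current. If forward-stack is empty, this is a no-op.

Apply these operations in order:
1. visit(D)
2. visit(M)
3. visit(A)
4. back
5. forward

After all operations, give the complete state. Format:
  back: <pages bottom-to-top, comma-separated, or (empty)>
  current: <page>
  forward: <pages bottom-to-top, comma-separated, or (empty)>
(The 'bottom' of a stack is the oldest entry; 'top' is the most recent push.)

After 1 (visit(D)): cur=D back=1 fwd=0
After 2 (visit(M)): cur=M back=2 fwd=0
After 3 (visit(A)): cur=A back=3 fwd=0
After 4 (back): cur=M back=2 fwd=1
After 5 (forward): cur=A back=3 fwd=0

Answer: back: HOME,D,M
current: A
forward: (empty)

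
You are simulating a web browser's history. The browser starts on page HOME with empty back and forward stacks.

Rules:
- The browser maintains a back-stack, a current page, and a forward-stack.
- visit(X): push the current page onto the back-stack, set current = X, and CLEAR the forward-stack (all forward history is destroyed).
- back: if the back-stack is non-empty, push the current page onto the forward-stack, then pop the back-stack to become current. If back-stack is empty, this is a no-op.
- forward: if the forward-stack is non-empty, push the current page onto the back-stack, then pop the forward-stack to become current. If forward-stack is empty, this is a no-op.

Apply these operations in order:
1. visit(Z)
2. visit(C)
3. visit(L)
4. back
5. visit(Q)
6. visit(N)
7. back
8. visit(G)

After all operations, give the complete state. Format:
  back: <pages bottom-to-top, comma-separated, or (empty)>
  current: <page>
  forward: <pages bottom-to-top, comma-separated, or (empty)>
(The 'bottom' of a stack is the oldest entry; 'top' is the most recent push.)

After 1 (visit(Z)): cur=Z back=1 fwd=0
After 2 (visit(C)): cur=C back=2 fwd=0
After 3 (visit(L)): cur=L back=3 fwd=0
After 4 (back): cur=C back=2 fwd=1
After 5 (visit(Q)): cur=Q back=3 fwd=0
After 6 (visit(N)): cur=N back=4 fwd=0
After 7 (back): cur=Q back=3 fwd=1
After 8 (visit(G)): cur=G back=4 fwd=0

Answer: back: HOME,Z,C,Q
current: G
forward: (empty)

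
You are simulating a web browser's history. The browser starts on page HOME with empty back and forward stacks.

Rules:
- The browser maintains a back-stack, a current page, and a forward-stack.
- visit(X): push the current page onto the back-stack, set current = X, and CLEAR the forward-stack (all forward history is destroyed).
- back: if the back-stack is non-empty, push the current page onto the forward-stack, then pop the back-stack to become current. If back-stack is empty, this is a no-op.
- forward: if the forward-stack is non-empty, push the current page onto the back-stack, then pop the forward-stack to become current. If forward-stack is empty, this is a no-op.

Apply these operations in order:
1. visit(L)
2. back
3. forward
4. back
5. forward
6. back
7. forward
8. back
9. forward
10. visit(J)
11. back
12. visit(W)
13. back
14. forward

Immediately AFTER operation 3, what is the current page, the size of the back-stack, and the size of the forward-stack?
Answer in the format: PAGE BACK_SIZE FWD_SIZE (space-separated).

After 1 (visit(L)): cur=L back=1 fwd=0
After 2 (back): cur=HOME back=0 fwd=1
After 3 (forward): cur=L back=1 fwd=0

L 1 0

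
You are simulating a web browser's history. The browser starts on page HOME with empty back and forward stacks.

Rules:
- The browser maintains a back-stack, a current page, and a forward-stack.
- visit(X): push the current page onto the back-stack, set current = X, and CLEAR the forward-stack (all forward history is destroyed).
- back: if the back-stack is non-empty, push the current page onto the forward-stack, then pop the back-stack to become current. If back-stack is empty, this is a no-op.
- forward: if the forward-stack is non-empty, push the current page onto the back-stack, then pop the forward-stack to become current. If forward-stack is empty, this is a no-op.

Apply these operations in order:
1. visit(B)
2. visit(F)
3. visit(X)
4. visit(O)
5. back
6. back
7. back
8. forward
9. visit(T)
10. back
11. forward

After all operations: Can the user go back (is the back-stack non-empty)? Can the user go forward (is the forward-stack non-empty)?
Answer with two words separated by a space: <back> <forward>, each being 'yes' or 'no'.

Answer: yes no

Derivation:
After 1 (visit(B)): cur=B back=1 fwd=0
After 2 (visit(F)): cur=F back=2 fwd=0
After 3 (visit(X)): cur=X back=3 fwd=0
After 4 (visit(O)): cur=O back=4 fwd=0
After 5 (back): cur=X back=3 fwd=1
After 6 (back): cur=F back=2 fwd=2
After 7 (back): cur=B back=1 fwd=3
After 8 (forward): cur=F back=2 fwd=2
After 9 (visit(T)): cur=T back=3 fwd=0
After 10 (back): cur=F back=2 fwd=1
After 11 (forward): cur=T back=3 fwd=0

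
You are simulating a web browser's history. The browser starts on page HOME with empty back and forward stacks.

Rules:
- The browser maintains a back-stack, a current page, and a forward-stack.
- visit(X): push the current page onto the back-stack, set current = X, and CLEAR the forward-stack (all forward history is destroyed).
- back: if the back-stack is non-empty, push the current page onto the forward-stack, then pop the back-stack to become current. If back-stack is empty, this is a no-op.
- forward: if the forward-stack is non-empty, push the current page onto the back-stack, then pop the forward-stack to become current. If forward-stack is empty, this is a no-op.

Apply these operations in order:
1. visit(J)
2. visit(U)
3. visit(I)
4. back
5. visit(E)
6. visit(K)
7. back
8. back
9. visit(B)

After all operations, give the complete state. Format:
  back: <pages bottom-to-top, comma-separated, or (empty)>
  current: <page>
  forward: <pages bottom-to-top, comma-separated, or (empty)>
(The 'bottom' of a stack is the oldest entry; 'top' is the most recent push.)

After 1 (visit(J)): cur=J back=1 fwd=0
After 2 (visit(U)): cur=U back=2 fwd=0
After 3 (visit(I)): cur=I back=3 fwd=0
After 4 (back): cur=U back=2 fwd=1
After 5 (visit(E)): cur=E back=3 fwd=0
After 6 (visit(K)): cur=K back=4 fwd=0
After 7 (back): cur=E back=3 fwd=1
After 8 (back): cur=U back=2 fwd=2
After 9 (visit(B)): cur=B back=3 fwd=0

Answer: back: HOME,J,U
current: B
forward: (empty)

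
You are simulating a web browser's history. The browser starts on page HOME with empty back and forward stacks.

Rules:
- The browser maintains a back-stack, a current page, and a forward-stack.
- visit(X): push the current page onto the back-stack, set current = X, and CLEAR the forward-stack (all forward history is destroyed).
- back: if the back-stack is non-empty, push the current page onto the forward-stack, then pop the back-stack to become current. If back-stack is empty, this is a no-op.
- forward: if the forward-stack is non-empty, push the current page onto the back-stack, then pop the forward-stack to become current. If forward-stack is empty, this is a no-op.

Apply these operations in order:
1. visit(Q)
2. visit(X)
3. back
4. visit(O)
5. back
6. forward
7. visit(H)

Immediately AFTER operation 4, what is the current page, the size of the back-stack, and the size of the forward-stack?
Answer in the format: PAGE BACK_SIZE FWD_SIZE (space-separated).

After 1 (visit(Q)): cur=Q back=1 fwd=0
After 2 (visit(X)): cur=X back=2 fwd=0
After 3 (back): cur=Q back=1 fwd=1
After 4 (visit(O)): cur=O back=2 fwd=0

O 2 0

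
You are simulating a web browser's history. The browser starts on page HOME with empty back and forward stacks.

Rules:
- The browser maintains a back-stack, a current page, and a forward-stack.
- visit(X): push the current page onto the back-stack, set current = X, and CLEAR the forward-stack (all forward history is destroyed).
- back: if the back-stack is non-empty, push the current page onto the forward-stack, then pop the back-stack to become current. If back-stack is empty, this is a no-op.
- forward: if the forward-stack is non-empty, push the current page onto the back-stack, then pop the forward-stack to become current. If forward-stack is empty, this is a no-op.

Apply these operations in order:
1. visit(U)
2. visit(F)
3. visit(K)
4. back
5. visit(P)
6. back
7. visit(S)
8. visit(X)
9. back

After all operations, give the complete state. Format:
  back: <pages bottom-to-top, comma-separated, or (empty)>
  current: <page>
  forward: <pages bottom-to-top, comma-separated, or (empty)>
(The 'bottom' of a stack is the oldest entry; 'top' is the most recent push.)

Answer: back: HOME,U,F
current: S
forward: X

Derivation:
After 1 (visit(U)): cur=U back=1 fwd=0
After 2 (visit(F)): cur=F back=2 fwd=0
After 3 (visit(K)): cur=K back=3 fwd=0
After 4 (back): cur=F back=2 fwd=1
After 5 (visit(P)): cur=P back=3 fwd=0
After 6 (back): cur=F back=2 fwd=1
After 7 (visit(S)): cur=S back=3 fwd=0
After 8 (visit(X)): cur=X back=4 fwd=0
After 9 (back): cur=S back=3 fwd=1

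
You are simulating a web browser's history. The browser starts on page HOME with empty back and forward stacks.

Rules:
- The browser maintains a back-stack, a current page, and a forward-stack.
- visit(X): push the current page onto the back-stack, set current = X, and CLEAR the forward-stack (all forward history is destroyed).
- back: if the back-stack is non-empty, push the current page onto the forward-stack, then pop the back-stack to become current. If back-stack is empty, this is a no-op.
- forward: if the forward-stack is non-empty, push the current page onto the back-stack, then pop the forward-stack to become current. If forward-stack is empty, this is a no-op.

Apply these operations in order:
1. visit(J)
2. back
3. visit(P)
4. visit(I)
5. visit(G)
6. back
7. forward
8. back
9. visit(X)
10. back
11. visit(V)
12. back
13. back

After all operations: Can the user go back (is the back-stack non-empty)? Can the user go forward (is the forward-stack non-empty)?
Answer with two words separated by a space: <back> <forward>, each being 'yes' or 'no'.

After 1 (visit(J)): cur=J back=1 fwd=0
After 2 (back): cur=HOME back=0 fwd=1
After 3 (visit(P)): cur=P back=1 fwd=0
After 4 (visit(I)): cur=I back=2 fwd=0
After 5 (visit(G)): cur=G back=3 fwd=0
After 6 (back): cur=I back=2 fwd=1
After 7 (forward): cur=G back=3 fwd=0
After 8 (back): cur=I back=2 fwd=1
After 9 (visit(X)): cur=X back=3 fwd=0
After 10 (back): cur=I back=2 fwd=1
After 11 (visit(V)): cur=V back=3 fwd=0
After 12 (back): cur=I back=2 fwd=1
After 13 (back): cur=P back=1 fwd=2

Answer: yes yes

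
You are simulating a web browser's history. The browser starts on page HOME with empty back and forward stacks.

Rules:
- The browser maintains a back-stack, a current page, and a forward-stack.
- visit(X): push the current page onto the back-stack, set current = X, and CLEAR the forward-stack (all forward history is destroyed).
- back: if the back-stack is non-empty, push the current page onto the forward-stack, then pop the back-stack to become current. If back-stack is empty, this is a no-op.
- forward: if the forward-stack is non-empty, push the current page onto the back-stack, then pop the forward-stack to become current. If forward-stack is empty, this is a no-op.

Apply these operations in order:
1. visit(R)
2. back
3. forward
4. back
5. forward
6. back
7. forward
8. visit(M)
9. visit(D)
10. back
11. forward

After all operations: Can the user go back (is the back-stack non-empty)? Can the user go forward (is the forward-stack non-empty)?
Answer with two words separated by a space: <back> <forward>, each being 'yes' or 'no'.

Answer: yes no

Derivation:
After 1 (visit(R)): cur=R back=1 fwd=0
After 2 (back): cur=HOME back=0 fwd=1
After 3 (forward): cur=R back=1 fwd=0
After 4 (back): cur=HOME back=0 fwd=1
After 5 (forward): cur=R back=1 fwd=0
After 6 (back): cur=HOME back=0 fwd=1
After 7 (forward): cur=R back=1 fwd=0
After 8 (visit(M)): cur=M back=2 fwd=0
After 9 (visit(D)): cur=D back=3 fwd=0
After 10 (back): cur=M back=2 fwd=1
After 11 (forward): cur=D back=3 fwd=0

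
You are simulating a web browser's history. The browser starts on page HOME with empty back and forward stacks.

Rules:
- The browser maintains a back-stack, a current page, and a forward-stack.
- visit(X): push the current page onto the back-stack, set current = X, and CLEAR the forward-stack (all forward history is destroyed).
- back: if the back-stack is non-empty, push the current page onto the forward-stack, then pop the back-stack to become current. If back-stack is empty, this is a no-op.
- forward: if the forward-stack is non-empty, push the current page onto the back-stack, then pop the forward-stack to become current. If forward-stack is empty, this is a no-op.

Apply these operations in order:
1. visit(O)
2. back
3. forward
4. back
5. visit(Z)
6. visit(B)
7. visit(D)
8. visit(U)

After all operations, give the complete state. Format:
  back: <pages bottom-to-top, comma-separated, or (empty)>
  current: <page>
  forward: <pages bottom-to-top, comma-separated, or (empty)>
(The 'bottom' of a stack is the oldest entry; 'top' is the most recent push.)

After 1 (visit(O)): cur=O back=1 fwd=0
After 2 (back): cur=HOME back=0 fwd=1
After 3 (forward): cur=O back=1 fwd=0
After 4 (back): cur=HOME back=0 fwd=1
After 5 (visit(Z)): cur=Z back=1 fwd=0
After 6 (visit(B)): cur=B back=2 fwd=0
After 7 (visit(D)): cur=D back=3 fwd=0
After 8 (visit(U)): cur=U back=4 fwd=0

Answer: back: HOME,Z,B,D
current: U
forward: (empty)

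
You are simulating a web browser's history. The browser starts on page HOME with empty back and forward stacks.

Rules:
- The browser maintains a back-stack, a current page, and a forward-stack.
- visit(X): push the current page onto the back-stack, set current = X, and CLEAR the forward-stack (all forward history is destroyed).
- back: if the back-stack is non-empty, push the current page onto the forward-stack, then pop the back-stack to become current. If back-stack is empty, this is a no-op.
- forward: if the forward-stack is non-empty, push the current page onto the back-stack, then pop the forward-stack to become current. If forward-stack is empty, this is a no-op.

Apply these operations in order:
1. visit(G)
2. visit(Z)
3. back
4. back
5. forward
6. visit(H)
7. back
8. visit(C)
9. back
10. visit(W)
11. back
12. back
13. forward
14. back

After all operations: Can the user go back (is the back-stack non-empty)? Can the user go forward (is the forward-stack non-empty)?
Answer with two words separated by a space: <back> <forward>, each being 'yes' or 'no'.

Answer: no yes

Derivation:
After 1 (visit(G)): cur=G back=1 fwd=0
After 2 (visit(Z)): cur=Z back=2 fwd=0
After 3 (back): cur=G back=1 fwd=1
After 4 (back): cur=HOME back=0 fwd=2
After 5 (forward): cur=G back=1 fwd=1
After 6 (visit(H)): cur=H back=2 fwd=0
After 7 (back): cur=G back=1 fwd=1
After 8 (visit(C)): cur=C back=2 fwd=0
After 9 (back): cur=G back=1 fwd=1
After 10 (visit(W)): cur=W back=2 fwd=0
After 11 (back): cur=G back=1 fwd=1
After 12 (back): cur=HOME back=0 fwd=2
After 13 (forward): cur=G back=1 fwd=1
After 14 (back): cur=HOME back=0 fwd=2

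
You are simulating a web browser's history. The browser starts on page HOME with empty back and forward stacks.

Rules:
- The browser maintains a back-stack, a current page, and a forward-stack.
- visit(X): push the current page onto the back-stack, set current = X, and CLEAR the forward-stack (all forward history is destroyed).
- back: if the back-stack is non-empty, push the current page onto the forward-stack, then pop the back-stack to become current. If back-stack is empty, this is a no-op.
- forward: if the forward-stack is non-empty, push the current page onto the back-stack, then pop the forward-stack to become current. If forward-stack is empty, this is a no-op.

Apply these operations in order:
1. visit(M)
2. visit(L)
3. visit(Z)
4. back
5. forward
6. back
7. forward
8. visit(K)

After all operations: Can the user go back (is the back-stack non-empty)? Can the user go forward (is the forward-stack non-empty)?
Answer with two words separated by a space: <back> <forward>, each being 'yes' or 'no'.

Answer: yes no

Derivation:
After 1 (visit(M)): cur=M back=1 fwd=0
After 2 (visit(L)): cur=L back=2 fwd=0
After 3 (visit(Z)): cur=Z back=3 fwd=0
After 4 (back): cur=L back=2 fwd=1
After 5 (forward): cur=Z back=3 fwd=0
After 6 (back): cur=L back=2 fwd=1
After 7 (forward): cur=Z back=3 fwd=0
After 8 (visit(K)): cur=K back=4 fwd=0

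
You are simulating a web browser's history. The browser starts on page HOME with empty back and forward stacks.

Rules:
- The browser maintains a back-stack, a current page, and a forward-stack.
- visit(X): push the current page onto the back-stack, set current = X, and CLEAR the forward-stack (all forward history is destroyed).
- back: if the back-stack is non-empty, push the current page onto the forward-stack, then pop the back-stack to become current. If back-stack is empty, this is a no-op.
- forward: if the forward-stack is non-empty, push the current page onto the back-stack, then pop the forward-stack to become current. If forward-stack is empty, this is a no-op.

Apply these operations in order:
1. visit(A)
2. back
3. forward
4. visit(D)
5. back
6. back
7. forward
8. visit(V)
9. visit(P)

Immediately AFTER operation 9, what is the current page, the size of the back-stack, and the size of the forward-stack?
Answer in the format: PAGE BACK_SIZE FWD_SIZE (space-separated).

After 1 (visit(A)): cur=A back=1 fwd=0
After 2 (back): cur=HOME back=0 fwd=1
After 3 (forward): cur=A back=1 fwd=0
After 4 (visit(D)): cur=D back=2 fwd=0
After 5 (back): cur=A back=1 fwd=1
After 6 (back): cur=HOME back=0 fwd=2
After 7 (forward): cur=A back=1 fwd=1
After 8 (visit(V)): cur=V back=2 fwd=0
After 9 (visit(P)): cur=P back=3 fwd=0

P 3 0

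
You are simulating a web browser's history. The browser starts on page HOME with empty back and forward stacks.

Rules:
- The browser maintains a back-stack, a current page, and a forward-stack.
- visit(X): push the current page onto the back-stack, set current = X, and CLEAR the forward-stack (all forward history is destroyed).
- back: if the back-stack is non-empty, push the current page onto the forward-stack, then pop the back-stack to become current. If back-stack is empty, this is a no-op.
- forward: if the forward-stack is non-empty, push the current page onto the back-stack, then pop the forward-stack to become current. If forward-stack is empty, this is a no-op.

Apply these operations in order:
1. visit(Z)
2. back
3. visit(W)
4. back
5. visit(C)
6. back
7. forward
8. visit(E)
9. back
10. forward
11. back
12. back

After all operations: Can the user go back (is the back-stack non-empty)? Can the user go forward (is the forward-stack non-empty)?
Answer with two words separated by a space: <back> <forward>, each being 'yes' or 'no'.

After 1 (visit(Z)): cur=Z back=1 fwd=0
After 2 (back): cur=HOME back=0 fwd=1
After 3 (visit(W)): cur=W back=1 fwd=0
After 4 (back): cur=HOME back=0 fwd=1
After 5 (visit(C)): cur=C back=1 fwd=0
After 6 (back): cur=HOME back=0 fwd=1
After 7 (forward): cur=C back=1 fwd=0
After 8 (visit(E)): cur=E back=2 fwd=0
After 9 (back): cur=C back=1 fwd=1
After 10 (forward): cur=E back=2 fwd=0
After 11 (back): cur=C back=1 fwd=1
After 12 (back): cur=HOME back=0 fwd=2

Answer: no yes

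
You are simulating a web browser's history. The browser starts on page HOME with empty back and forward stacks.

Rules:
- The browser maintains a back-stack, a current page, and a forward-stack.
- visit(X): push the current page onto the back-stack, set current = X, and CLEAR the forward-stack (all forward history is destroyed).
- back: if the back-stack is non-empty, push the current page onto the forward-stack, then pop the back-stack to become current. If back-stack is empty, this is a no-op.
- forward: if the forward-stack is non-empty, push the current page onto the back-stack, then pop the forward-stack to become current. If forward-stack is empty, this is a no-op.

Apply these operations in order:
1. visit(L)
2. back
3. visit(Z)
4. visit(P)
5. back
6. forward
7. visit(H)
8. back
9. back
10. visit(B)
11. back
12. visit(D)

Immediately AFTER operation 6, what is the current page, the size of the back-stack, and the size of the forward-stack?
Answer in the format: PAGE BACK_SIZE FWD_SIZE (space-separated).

After 1 (visit(L)): cur=L back=1 fwd=0
After 2 (back): cur=HOME back=0 fwd=1
After 3 (visit(Z)): cur=Z back=1 fwd=0
After 4 (visit(P)): cur=P back=2 fwd=0
After 5 (back): cur=Z back=1 fwd=1
After 6 (forward): cur=P back=2 fwd=0

P 2 0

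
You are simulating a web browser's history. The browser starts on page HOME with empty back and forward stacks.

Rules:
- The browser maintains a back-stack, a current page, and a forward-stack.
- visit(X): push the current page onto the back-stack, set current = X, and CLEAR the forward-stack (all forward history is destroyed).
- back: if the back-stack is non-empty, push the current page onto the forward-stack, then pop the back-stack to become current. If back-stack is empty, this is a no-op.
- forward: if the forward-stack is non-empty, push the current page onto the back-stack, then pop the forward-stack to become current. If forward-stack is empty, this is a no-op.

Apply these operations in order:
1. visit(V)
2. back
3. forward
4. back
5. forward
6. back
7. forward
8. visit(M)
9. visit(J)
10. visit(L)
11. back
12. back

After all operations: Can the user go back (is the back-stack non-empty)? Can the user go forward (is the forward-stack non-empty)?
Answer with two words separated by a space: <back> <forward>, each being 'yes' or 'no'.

After 1 (visit(V)): cur=V back=1 fwd=0
After 2 (back): cur=HOME back=0 fwd=1
After 3 (forward): cur=V back=1 fwd=0
After 4 (back): cur=HOME back=0 fwd=1
After 5 (forward): cur=V back=1 fwd=0
After 6 (back): cur=HOME back=0 fwd=1
After 7 (forward): cur=V back=1 fwd=0
After 8 (visit(M)): cur=M back=2 fwd=0
After 9 (visit(J)): cur=J back=3 fwd=0
After 10 (visit(L)): cur=L back=4 fwd=0
After 11 (back): cur=J back=3 fwd=1
After 12 (back): cur=M back=2 fwd=2

Answer: yes yes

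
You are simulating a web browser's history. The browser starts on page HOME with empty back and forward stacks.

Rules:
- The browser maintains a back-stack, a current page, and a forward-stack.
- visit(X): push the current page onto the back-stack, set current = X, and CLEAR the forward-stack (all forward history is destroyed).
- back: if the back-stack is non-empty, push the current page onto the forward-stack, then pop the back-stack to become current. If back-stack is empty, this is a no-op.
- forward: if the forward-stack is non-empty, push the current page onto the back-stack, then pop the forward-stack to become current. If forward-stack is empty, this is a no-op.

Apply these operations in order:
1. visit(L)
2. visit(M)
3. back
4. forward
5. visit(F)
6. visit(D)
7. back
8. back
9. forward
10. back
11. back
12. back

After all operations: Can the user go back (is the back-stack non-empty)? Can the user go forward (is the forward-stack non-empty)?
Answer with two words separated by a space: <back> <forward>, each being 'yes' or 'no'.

After 1 (visit(L)): cur=L back=1 fwd=0
After 2 (visit(M)): cur=M back=2 fwd=0
After 3 (back): cur=L back=1 fwd=1
After 4 (forward): cur=M back=2 fwd=0
After 5 (visit(F)): cur=F back=3 fwd=0
After 6 (visit(D)): cur=D back=4 fwd=0
After 7 (back): cur=F back=3 fwd=1
After 8 (back): cur=M back=2 fwd=2
After 9 (forward): cur=F back=3 fwd=1
After 10 (back): cur=M back=2 fwd=2
After 11 (back): cur=L back=1 fwd=3
After 12 (back): cur=HOME back=0 fwd=4

Answer: no yes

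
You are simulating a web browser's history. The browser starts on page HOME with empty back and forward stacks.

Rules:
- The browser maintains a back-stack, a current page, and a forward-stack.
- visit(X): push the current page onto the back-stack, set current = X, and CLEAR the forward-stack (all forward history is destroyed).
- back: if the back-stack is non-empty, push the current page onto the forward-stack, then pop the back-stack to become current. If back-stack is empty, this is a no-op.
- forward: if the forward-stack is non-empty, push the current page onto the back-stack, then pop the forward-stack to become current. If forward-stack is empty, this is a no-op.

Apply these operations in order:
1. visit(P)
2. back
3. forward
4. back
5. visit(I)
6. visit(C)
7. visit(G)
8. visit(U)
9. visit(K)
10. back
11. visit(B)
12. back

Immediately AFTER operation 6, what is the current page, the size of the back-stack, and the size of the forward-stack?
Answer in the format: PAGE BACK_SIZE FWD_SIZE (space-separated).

After 1 (visit(P)): cur=P back=1 fwd=0
After 2 (back): cur=HOME back=0 fwd=1
After 3 (forward): cur=P back=1 fwd=0
After 4 (back): cur=HOME back=0 fwd=1
After 5 (visit(I)): cur=I back=1 fwd=0
After 6 (visit(C)): cur=C back=2 fwd=0

C 2 0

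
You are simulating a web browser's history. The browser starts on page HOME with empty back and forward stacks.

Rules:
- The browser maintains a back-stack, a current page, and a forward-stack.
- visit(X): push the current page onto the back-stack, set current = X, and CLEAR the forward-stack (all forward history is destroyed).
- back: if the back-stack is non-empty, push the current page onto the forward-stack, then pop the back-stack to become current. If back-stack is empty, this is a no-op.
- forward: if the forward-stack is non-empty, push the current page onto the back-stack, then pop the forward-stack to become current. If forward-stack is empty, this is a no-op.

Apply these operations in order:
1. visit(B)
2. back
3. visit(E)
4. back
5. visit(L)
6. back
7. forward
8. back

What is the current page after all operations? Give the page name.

Answer: HOME

Derivation:
After 1 (visit(B)): cur=B back=1 fwd=0
After 2 (back): cur=HOME back=0 fwd=1
After 3 (visit(E)): cur=E back=1 fwd=0
After 4 (back): cur=HOME back=0 fwd=1
After 5 (visit(L)): cur=L back=1 fwd=0
After 6 (back): cur=HOME back=0 fwd=1
After 7 (forward): cur=L back=1 fwd=0
After 8 (back): cur=HOME back=0 fwd=1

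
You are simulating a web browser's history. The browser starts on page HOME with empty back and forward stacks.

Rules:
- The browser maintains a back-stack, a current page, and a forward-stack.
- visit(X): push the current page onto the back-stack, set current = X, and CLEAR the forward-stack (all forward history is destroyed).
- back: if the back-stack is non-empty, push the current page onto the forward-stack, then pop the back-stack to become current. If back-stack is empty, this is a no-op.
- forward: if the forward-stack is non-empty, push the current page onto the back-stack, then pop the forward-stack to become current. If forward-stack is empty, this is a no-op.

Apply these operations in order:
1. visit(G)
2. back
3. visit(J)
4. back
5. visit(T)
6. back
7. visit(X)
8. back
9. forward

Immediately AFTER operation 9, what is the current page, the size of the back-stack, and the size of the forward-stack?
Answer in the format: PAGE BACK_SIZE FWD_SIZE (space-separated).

After 1 (visit(G)): cur=G back=1 fwd=0
After 2 (back): cur=HOME back=0 fwd=1
After 3 (visit(J)): cur=J back=1 fwd=0
After 4 (back): cur=HOME back=0 fwd=1
After 5 (visit(T)): cur=T back=1 fwd=0
After 6 (back): cur=HOME back=0 fwd=1
After 7 (visit(X)): cur=X back=1 fwd=0
After 8 (back): cur=HOME back=0 fwd=1
After 9 (forward): cur=X back=1 fwd=0

X 1 0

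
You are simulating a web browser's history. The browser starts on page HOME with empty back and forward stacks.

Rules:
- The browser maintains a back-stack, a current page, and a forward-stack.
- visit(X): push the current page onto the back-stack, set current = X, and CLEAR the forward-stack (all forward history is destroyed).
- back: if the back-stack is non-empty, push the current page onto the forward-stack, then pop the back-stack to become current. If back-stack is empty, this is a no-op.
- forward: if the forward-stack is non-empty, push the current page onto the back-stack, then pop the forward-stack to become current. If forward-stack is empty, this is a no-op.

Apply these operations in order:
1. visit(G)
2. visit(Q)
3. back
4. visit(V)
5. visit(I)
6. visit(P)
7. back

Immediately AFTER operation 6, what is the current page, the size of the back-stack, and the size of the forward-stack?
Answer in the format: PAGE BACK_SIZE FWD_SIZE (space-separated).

After 1 (visit(G)): cur=G back=1 fwd=0
After 2 (visit(Q)): cur=Q back=2 fwd=0
After 3 (back): cur=G back=1 fwd=1
After 4 (visit(V)): cur=V back=2 fwd=0
After 5 (visit(I)): cur=I back=3 fwd=0
After 6 (visit(P)): cur=P back=4 fwd=0

P 4 0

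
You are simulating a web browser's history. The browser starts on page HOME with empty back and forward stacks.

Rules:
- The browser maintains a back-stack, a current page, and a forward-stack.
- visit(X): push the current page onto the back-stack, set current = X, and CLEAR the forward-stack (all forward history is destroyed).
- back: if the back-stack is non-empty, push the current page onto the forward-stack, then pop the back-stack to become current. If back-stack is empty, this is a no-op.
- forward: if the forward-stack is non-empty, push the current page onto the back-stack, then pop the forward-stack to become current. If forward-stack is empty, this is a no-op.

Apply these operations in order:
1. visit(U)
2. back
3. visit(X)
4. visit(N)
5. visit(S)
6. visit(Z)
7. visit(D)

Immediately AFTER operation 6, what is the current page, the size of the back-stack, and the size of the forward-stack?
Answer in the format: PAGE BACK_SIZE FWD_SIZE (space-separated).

After 1 (visit(U)): cur=U back=1 fwd=0
After 2 (back): cur=HOME back=0 fwd=1
After 3 (visit(X)): cur=X back=1 fwd=0
After 4 (visit(N)): cur=N back=2 fwd=0
After 5 (visit(S)): cur=S back=3 fwd=0
After 6 (visit(Z)): cur=Z back=4 fwd=0

Z 4 0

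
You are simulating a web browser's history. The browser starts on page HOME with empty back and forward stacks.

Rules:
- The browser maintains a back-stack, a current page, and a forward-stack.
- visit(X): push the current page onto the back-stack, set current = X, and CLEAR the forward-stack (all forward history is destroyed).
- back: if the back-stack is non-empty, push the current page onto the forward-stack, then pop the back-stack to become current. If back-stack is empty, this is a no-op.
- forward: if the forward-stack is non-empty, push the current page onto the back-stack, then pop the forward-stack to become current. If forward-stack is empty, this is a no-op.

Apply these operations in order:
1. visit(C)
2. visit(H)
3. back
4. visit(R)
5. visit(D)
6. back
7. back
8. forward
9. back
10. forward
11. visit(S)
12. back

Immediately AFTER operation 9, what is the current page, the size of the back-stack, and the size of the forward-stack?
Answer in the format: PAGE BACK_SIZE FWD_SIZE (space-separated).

After 1 (visit(C)): cur=C back=1 fwd=0
After 2 (visit(H)): cur=H back=2 fwd=0
After 3 (back): cur=C back=1 fwd=1
After 4 (visit(R)): cur=R back=2 fwd=0
After 5 (visit(D)): cur=D back=3 fwd=0
After 6 (back): cur=R back=2 fwd=1
After 7 (back): cur=C back=1 fwd=2
After 8 (forward): cur=R back=2 fwd=1
After 9 (back): cur=C back=1 fwd=2

C 1 2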